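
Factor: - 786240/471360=- 819/491 = - 3^2*7^1  *13^1 * 491^(- 1)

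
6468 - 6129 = 339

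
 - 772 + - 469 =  - 1241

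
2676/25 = 107 + 1/25 =107.04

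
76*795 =60420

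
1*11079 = 11079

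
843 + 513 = 1356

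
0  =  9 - 9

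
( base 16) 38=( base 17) 35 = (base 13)44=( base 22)2C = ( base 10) 56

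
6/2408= 3/1204 = 0.00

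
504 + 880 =1384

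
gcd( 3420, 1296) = 36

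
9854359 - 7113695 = 2740664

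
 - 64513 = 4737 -69250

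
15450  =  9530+5920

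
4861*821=3990881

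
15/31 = 15/31= 0.48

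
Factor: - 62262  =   - 2^1*3^3*1153^1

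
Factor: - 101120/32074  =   - 2^7*5^1*7^(-1 )*29^( - 1) = -640/203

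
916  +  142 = 1058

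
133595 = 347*385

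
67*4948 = 331516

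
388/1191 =388/1191 = 0.33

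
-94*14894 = -1400036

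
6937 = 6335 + 602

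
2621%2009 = 612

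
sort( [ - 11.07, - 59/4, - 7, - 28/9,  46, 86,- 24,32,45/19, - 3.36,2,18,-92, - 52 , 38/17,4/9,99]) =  [ - 92, - 52, - 24, - 59/4, - 11.07, - 7, -3.36, - 28/9,4/9, 2,  38/17, 45/19,18,  32,  46, 86,  99 ] 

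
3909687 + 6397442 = 10307129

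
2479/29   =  85 + 14/29 =85.48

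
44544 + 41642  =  86186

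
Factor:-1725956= -2^2*31^2*449^1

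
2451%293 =107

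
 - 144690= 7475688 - 7620378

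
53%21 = 11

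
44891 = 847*53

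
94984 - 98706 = - 3722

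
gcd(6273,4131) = 153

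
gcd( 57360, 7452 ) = 12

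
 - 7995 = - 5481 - 2514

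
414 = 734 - 320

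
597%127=89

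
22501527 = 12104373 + 10397154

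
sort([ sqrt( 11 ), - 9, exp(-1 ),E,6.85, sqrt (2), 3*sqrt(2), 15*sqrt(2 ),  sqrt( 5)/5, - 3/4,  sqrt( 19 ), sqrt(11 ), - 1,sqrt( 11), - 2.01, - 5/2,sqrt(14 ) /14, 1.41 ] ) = [ - 9, - 5/2, - 2.01 , - 1, - 3/4, sqrt( 14 ) /14, exp( - 1), sqrt(5 ) /5, 1.41, sqrt( 2 ),E, sqrt(11), sqrt( 11), sqrt(11), 3*sqrt( 2), sqrt( 19 ),  6.85,15*sqrt( 2)]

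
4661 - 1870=2791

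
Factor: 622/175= 2^1*5^( - 2)*7^( - 1 )*311^1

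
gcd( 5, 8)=1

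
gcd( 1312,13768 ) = 8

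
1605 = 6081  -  4476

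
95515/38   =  2513 + 21/38 = 2513.55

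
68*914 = 62152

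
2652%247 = 182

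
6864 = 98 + 6766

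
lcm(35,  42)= 210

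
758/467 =758/467 = 1.62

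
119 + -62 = 57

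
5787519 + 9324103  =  15111622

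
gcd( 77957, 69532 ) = 1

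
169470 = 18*9415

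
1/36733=1/36733 = 0.00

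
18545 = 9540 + 9005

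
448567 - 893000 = - 444433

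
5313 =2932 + 2381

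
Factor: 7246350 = 2^1*3^2*5^2*16103^1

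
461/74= 6 + 17/74 = 6.23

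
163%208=163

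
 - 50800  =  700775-751575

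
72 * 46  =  3312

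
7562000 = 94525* 80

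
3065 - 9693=-6628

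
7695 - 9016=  - 1321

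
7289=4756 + 2533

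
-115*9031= - 1038565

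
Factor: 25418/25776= 2^( - 3 )*3^( - 2)*71^1 = 71/72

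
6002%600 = 2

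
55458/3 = 18486  =  18486.00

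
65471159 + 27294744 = 92765903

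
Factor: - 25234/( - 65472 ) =2^ ( -5)*3^( - 1 )*37^1 = 37/96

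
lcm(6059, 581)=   42413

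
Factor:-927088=-2^4 * 57943^1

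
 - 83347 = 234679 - 318026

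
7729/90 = 7729/90 = 85.88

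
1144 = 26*44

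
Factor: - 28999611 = -3^2*47^1*179^1*383^1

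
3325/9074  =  3325/9074 = 0.37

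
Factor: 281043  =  3^3*7^1 * 1487^1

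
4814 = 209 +4605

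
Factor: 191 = 191^1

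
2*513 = 1026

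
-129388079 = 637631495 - 767019574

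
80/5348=20/1337= 0.01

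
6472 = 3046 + 3426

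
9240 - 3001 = 6239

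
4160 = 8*520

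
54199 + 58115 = 112314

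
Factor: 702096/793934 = 2^3 * 3^1*17^( - 1 )*19^(  -  1)*1229^( -1)*14627^1=351048/396967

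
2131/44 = 2131/44 = 48.43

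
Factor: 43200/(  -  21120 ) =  - 45/22 = - 2^(-1 )*3^2 * 5^1*11^( - 1) 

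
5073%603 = 249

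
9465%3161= 3143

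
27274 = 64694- 37420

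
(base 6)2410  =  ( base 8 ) 1106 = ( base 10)582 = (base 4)21012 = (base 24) 106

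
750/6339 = 250/2113 =0.12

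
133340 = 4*33335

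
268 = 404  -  136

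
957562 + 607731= 1565293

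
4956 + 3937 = 8893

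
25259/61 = 414 + 5/61=414.08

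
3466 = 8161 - 4695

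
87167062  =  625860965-538693903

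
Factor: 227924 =2^2*19^1*2999^1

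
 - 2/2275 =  - 2/2275 =- 0.00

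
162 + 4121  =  4283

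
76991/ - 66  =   - 76991/66 = - 1166.53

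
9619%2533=2020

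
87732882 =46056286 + 41676596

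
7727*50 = 386350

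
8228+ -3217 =5011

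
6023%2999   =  25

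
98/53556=49/26778  =  0.00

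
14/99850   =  7/49925 = 0.00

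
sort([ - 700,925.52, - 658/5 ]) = [-700, - 658/5,925.52]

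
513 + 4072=4585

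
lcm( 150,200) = 600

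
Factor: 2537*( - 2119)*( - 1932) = 10386244596= 2^2*3^1 *7^1*13^1*23^1*43^1 * 59^1*163^1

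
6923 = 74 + 6849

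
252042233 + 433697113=685739346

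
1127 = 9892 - 8765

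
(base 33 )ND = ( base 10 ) 772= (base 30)pm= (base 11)642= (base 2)1100000100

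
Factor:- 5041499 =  - 31^1 * 162629^1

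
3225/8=403  +  1/8 = 403.12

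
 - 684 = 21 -705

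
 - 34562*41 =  - 1417042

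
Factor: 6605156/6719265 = 2^2*3^(-2)* 5^(-1)*7^( - 1) * 29^1 *83^( - 1 )*257^ ( - 1)*56941^1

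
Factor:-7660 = -2^2*5^1*383^1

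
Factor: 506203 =53^1*9551^1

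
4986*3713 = 18513018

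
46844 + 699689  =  746533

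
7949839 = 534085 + 7415754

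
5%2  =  1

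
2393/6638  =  2393/6638 =0.36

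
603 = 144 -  - 459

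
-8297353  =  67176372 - 75473725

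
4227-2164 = 2063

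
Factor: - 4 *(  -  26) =2^3 *13^1 = 104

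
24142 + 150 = 24292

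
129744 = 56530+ 73214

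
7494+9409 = 16903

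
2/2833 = 2/2833 =0.00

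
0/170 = 0 = 0.00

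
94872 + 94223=189095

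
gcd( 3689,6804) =7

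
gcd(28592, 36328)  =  8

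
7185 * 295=2119575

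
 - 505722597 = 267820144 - 773542741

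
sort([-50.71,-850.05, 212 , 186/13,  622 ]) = [  -  850.05, - 50.71,186/13, 212,622]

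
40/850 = 4/85 = 0.05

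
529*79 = 41791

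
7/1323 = 1/189= 0.01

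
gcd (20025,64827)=9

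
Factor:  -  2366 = -2^1*7^1*13^2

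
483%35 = 28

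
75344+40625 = 115969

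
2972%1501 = 1471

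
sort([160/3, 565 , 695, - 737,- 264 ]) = [ - 737 ,  -  264 , 160/3 , 565, 695]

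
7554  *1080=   8158320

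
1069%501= 67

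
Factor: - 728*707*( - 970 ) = 2^4*5^1 * 7^2*13^1 * 97^1*101^1 = 499255120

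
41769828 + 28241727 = 70011555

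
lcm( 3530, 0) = 0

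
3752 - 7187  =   - 3435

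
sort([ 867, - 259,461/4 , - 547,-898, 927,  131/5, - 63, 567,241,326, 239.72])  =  [ - 898,  -  547,-259, - 63,131/5,461/4,239.72,  241, 326,567, 867,927] 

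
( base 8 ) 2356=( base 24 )24e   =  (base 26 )1me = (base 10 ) 1262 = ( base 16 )4ee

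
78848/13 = 78848/13 = 6065.23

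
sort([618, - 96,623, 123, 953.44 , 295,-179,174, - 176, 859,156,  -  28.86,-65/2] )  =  [-179,-176, - 96, - 65/2,-28.86,123,156,174, 295,618,623,859,953.44] 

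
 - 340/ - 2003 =340/2003 = 0.17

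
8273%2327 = 1292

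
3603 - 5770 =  - 2167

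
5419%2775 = 2644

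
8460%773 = 730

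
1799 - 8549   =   - 6750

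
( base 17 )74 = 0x7b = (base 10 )123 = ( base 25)4n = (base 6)323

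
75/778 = 75/778 =0.10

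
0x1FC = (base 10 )508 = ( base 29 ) hf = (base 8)774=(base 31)GC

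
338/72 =169/36= 4.69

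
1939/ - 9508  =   - 1939/9508 = - 0.20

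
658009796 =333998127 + 324011669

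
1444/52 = 27 + 10/13= 27.77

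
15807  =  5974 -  - 9833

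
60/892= 15/223  =  0.07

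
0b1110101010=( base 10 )938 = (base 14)4b0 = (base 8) 1652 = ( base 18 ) 2g2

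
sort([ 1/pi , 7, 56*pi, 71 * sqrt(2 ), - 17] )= [ - 17, 1/pi, 7, 71*sqrt(2), 56*pi]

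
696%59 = 47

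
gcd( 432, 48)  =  48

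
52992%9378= 6102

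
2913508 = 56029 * 52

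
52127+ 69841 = 121968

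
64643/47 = 64643/47= 1375.38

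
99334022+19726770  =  119060792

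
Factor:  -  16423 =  - 11^1*1493^1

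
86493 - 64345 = 22148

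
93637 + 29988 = 123625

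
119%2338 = 119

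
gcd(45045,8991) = 9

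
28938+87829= 116767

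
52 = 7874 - 7822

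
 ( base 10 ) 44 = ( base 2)101100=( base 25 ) 1J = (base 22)20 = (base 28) 1G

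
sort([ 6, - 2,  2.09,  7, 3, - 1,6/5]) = [ - 2, - 1,6/5, 2.09,3, 6,7]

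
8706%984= 834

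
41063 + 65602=106665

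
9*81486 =733374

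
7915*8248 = 65282920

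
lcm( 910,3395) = 88270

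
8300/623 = 13+ 201/623 = 13.32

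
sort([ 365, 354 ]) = [ 354 , 365 ] 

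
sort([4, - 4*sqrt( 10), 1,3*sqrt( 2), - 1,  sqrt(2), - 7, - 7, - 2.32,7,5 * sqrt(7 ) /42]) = [ - 4*sqrt(10 ), - 7, - 7, - 2.32,  -  1, 5*sqrt(7)/42, 1,sqrt( 2),  4, 3*sqrt(2),  7]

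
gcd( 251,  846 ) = 1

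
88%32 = 24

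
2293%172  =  57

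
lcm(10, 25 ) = 50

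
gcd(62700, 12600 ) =300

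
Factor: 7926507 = 3^2*880723^1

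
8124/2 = 4062 = 4062.00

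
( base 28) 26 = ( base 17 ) 3B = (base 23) 2G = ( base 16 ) 3e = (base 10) 62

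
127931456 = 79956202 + 47975254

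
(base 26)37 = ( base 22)3j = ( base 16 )55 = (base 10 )85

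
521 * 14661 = 7638381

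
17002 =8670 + 8332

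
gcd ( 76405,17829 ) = 7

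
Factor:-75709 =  - 75709^1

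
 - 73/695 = - 1 + 622/695 = - 0.11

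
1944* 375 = 729000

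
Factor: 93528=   2^3 * 3^3*433^1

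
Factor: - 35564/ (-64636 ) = 8891/16159= 11^( - 1 )*13^(  -  1) * 17^1 * 113^( - 1 )*523^1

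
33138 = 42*789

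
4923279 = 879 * 5601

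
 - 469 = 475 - 944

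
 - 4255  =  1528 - 5783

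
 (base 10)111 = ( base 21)56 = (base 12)93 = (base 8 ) 157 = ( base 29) 3O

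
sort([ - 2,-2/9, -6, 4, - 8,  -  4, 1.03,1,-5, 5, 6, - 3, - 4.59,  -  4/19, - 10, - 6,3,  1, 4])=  [ - 10,-8  , - 6, - 6,  -  5, - 4.59, - 4, - 3, -2, - 2/9, - 4/19, 1,  1,1.03,3,4,  4, 5,6]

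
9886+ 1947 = 11833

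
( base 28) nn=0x29B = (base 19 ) 1G2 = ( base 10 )667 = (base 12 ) 477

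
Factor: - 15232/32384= -7^1*11^(-1 )*17^1*23^( - 1) = - 119/253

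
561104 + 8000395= 8561499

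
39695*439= 17426105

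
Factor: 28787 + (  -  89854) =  - 61067  =  - 79^1*773^1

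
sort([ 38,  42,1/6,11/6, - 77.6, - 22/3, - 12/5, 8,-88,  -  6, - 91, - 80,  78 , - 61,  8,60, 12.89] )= [ - 91,-88, - 80, - 77.6, - 61, - 22/3, - 6,  -  12/5,1/6, 11/6,8,8 , 12.89,  38,42, 60 , 78] 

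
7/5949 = 7/5949=0.00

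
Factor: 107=107^1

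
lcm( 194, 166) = 16102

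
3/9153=1/3051= 0.00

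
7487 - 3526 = 3961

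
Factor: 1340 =2^2*5^1*67^1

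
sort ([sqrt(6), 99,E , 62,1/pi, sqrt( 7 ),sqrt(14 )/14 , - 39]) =[ -39, sqrt( 14 )/14, 1/pi,  sqrt(6),sqrt( 7),E,62,99] 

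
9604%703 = 465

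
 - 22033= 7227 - 29260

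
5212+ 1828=7040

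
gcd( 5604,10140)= 12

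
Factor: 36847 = 36847^1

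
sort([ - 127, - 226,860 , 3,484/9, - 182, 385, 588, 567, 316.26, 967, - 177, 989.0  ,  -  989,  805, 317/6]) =[ - 989,-226,-182, - 177, - 127,  3, 317/6, 484/9,316.26, 385,  567,588 , 805,860, 967 , 989.0] 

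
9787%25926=9787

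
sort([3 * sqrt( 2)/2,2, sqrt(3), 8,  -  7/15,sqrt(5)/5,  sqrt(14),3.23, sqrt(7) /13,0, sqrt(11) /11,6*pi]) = [-7/15, 0,sqrt(7 ) /13,sqrt(11)/11,sqrt(5 )/5,sqrt( 3 ),2,  3 * sqrt( 2 )/2  ,  3.23,sqrt(14),8 , 6 * pi ]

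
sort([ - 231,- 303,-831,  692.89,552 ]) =[ - 831, - 303,- 231,552,  692.89] 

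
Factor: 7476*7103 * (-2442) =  - 129675152376 =- 2^3 *3^2*7^1*11^1*37^1 * 89^1*7103^1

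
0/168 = 0 = 0.00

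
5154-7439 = -2285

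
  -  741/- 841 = 741/841 = 0.88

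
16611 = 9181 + 7430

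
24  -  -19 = 43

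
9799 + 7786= 17585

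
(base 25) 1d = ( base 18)22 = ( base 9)42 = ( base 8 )46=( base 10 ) 38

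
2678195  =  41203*65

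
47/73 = 47/73= 0.64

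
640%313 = 14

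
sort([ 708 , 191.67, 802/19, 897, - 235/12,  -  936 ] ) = [ -936,-235/12,802/19, 191.67 , 708,897]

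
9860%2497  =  2369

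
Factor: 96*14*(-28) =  - 37632 = -2^8*3^1*7^2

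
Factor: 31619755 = 5^1*6323951^1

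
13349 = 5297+8052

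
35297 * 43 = 1517771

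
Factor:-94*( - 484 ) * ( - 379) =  - 2^3*11^2 *47^1*379^1 = - 17242984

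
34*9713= 330242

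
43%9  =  7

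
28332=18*1574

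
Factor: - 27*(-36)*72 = 2^5*3^7 = 69984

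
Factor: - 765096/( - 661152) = 2^( - 2)*97^( - 1)*449^1 = 449/388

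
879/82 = 879/82 = 10.72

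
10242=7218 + 3024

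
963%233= 31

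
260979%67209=59352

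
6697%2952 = 793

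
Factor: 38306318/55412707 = 2^1*7^( - 1 )*17^( - 1)*19^1  *29^( - 1 )*103^1*9787^1 *16057^( - 1)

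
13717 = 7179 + 6538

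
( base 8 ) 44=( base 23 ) 1d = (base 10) 36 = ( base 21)1f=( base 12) 30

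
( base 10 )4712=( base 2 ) 1001001101000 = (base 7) 16511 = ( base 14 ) 1A08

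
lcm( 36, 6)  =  36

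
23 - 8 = 15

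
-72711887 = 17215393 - 89927280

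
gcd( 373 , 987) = 1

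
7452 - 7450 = 2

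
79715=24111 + 55604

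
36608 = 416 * 88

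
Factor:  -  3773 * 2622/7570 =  -4946403/3785 = -  3^1*5^(-1)*7^3*11^1*19^1 * 23^1 *757^( -1 ) 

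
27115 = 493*55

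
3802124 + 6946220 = 10748344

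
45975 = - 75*( - 613)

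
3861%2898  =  963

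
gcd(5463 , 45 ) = 9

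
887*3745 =3321815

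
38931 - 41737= -2806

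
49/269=49/269 = 0.18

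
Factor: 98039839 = 919^1 * 106681^1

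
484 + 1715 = 2199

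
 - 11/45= - 11/45 = - 0.24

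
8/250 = 4/125=0.03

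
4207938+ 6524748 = 10732686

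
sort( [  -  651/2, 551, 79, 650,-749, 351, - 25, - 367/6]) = [  -  749, - 651/2, - 367/6, - 25, 79,351, 551,  650] 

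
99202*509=50493818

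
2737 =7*391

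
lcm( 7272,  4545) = 36360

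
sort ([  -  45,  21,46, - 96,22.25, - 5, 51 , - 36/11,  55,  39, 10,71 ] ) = [ - 96, - 45, - 5, - 36/11, 10,21,  22.25,39,46,51,55,71 ]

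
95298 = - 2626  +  97924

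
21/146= 21/146=0.14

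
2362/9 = 2362/9 = 262.44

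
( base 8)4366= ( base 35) 1UJ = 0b100011110110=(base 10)2294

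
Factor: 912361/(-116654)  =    -  2^ ( - 1) *17^(- 1)*19^1 * 31^1*47^( - 1 )*73^( - 1 ) * 1549^1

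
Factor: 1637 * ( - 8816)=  - 14431792 = - 2^4*19^1*29^1 * 1637^1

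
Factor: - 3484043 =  - 3484043^1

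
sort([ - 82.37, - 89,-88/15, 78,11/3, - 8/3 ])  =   [- 89, - 82.37 ,-88/15, - 8/3,11/3,78]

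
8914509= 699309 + 8215200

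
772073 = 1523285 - 751212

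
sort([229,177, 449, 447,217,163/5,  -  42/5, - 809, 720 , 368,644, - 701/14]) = [-809,-701/14, - 42/5, 163/5,177, 217,229, 368,447,449, 644,720 ]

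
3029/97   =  31+22/97 = 31.23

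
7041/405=17 + 52/135 = 17.39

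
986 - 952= 34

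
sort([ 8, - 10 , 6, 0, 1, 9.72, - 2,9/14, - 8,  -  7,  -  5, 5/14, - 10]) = [ - 10, - 10,  -  8, - 7, - 5,  -  2,0,5/14,9/14, 1, 6,8,9.72]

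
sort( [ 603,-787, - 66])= [ - 787, - 66,603] 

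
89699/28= 3203+15/28 = 3203.54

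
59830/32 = 29915/16 = 1869.69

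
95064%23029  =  2948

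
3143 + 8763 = 11906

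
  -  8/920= -1 + 114/115 = - 0.01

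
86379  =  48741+37638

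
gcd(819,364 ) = 91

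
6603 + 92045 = 98648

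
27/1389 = 9/463 = 0.02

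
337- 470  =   - 133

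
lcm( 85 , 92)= 7820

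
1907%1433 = 474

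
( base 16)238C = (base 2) 10001110001100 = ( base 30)A3A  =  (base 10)9100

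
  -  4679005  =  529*( - 8845)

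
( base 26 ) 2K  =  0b1001000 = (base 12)60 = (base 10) 72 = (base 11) 66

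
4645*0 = 0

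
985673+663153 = 1648826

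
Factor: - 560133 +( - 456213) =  - 2^1*3^1*233^1*727^1 = - 1016346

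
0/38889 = 0 = 0.00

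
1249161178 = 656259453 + 592901725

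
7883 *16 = 126128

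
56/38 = 28/19 = 1.47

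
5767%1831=274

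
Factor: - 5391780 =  - 2^2*3^1* 5^1*73^1 * 1231^1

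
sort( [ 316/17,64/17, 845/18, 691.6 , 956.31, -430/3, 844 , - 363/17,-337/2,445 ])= [-337/2, - 430/3, - 363/17,64/17, 316/17,845/18,445, 691.6, 844, 956.31]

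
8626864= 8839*976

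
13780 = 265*52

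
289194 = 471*614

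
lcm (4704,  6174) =98784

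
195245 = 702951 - 507706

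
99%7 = 1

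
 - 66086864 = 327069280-393156144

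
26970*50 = 1348500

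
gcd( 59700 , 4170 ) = 30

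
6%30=6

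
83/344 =83/344=0.24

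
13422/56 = 239 + 19/28 = 239.68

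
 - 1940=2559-4499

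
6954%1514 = 898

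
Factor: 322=2^1*7^1*23^1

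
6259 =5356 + 903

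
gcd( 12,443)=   1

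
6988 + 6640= 13628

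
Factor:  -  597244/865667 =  - 2^2*  11^ ( - 1 )*17^1*8783^1*78697^( - 1)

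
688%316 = 56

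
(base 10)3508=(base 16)DB4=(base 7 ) 13141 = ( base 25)5F8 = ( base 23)6ec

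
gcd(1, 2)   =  1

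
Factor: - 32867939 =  - 13^1  *107^1*23629^1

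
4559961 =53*86037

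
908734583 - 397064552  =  511670031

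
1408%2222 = 1408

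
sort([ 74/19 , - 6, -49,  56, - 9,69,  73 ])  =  [-49,-9, - 6,74/19,56, 69,  73] 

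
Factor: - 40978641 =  - 3^1*11^1 * 61^1  *20357^1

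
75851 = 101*751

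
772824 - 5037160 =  - 4264336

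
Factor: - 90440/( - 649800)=3^( - 2 )*5^( - 1) * 7^1*17^1*19^(-1) = 119/855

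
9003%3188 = 2627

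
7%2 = 1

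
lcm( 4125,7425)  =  37125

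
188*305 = 57340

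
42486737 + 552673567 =595160304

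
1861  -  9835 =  - 7974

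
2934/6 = 489 = 489.00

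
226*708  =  160008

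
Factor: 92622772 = 2^2*11^1*41^1*51343^1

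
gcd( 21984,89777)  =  1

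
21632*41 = 886912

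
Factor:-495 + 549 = 54 = 2^1*3^3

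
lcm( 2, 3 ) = 6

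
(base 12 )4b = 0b111011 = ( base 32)1r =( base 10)59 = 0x3B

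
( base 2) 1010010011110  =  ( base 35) 4as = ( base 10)5278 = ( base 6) 40234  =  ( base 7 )21250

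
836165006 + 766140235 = 1602305241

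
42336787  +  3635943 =45972730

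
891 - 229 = 662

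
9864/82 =4932/41 = 120.29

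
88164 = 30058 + 58106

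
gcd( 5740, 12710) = 410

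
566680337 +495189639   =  1061869976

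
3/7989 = 1/2663 = 0.00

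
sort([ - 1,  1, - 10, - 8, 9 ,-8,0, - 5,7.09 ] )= [ - 10,-8, -8, - 5,- 1,0, 1,7.09,  9 ]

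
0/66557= 0 = 0.00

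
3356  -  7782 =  - 4426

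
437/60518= 437/60518=0.01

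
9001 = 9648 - 647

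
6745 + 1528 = 8273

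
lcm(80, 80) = 80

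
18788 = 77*244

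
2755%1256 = 243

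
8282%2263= 1493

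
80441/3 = 80441/3 =26813.67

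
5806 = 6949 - 1143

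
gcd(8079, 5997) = 3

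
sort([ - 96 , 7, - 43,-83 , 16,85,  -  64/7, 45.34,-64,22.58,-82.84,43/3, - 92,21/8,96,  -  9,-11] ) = [-96, - 92, - 83,-82.84, - 64, - 43,-11, -64/7,  -  9 , 21/8,7,43/3, 16,  22.58 , 45.34,85,96]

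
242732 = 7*34676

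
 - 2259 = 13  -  2272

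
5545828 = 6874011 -1328183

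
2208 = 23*96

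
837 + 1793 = 2630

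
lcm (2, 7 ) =14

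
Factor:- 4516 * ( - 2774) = 2^3*19^1 *73^1*1129^1=12527384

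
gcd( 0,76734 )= 76734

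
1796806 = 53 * 33902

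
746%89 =34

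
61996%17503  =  9487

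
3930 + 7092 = 11022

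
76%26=24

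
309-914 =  - 605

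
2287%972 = 343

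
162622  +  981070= 1143692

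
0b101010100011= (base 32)2l3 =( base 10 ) 2723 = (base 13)1316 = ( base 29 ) 36Q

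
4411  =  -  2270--6681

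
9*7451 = 67059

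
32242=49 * 658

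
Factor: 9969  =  3^1*3323^1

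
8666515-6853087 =1813428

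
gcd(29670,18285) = 345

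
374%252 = 122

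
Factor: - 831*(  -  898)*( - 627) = -467891226 = - 2^1*3^2*11^1*19^1*277^1 * 449^1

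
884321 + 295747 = 1180068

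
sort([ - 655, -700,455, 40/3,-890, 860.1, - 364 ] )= [ - 890, - 700, - 655, - 364, 40/3  ,  455,860.1 ]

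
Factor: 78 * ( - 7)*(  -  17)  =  2^1*3^1* 7^1*13^1*  17^1  =  9282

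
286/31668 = 11/1218 = 0.01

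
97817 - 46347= 51470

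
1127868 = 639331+488537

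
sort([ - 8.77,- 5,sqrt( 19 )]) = [ - 8.77, -5,sqrt ( 19 )] 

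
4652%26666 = 4652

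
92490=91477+1013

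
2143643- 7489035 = -5345392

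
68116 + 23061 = 91177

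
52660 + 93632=146292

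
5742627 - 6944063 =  - 1201436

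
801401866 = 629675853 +171726013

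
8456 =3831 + 4625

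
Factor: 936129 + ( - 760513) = 175616= 2^9*7^3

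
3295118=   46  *71633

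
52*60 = 3120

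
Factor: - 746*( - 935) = 2^1*5^1*11^1*17^1*373^1 = 697510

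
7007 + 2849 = 9856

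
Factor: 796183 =101^1 * 7883^1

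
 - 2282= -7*326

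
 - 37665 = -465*81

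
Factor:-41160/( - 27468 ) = 2^1*3^(  -  1 )*5^1*7^2*109^(-1 )= 490/327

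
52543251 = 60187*873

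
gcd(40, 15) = 5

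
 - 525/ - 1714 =525/1714   =  0.31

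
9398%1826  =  268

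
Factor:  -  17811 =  -3^2*1979^1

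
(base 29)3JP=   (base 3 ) 11020210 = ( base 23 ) 5JH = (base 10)3099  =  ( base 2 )110000011011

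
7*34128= 238896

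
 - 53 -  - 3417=3364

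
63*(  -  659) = - 41517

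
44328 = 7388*6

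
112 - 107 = 5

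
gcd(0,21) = 21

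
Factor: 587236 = 2^2*13^1*23^1*491^1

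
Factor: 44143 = 11^1*4013^1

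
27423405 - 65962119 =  - 38538714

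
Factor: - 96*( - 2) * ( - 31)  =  -2^6*  3^1*31^1 = - 5952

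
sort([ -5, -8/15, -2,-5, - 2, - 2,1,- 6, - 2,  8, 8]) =[- 6,-5, - 5, - 2, - 2, - 2, - 2,-8/15,1, 8, 8]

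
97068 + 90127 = 187195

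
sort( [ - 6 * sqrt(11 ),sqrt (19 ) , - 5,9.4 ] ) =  [ - 6*sqrt(11), - 5 , sqrt( 19),9.4]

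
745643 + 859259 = 1604902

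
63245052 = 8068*7839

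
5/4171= 5/4171 = 0.00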